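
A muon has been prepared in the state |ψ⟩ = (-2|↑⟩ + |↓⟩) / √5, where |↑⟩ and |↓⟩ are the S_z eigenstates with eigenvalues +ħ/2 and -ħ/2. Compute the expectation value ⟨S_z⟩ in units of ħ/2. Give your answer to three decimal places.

0.600

⟨σ_z⟩ = |a|² - |b|² divided by |a|²+|b|², with a, b the |↑⟩, |↓⟩ amplitudes.
= (4 - 1)/5 = 3/5.
⟨S_z⟩ = (ħ/2)·⟨σ_z⟩.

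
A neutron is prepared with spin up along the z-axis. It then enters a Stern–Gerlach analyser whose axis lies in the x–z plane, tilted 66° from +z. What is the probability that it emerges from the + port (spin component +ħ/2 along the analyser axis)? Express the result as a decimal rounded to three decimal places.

For spin-½, the probability of finding spin-up along an axis at angle θ to the initial spin direction is cos²(θ/2); spin-down is sin²(θ/2).
θ = 66°, so P = cos²(33°) ≈ 0.703.

0.703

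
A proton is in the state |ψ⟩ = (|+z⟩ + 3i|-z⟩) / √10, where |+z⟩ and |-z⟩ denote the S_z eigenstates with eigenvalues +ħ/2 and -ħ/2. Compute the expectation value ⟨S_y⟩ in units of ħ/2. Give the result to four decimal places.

⟨σ_y⟩ = 2 Im(a* b)/(|a|²+|b|²) with a = 1, b = 3i.
a* b = 3i, so ⟨σ_y⟩ = 6/10.
⟨S_y⟩ = (ħ/2)·⟨σ_y⟩.

0.6000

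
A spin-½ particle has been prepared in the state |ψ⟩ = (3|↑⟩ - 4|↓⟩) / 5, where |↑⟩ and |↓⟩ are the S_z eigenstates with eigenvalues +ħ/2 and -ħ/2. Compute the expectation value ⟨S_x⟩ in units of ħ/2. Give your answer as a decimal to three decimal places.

-0.960

⟨σ_x⟩ = 2 Re(a* b)/(|a|²+|b|²) with a = 3, b = -4.
a* b = -12, so ⟨σ_x⟩ = -24/25.
⟨S_x⟩ = (ħ/2)·⟨σ_x⟩.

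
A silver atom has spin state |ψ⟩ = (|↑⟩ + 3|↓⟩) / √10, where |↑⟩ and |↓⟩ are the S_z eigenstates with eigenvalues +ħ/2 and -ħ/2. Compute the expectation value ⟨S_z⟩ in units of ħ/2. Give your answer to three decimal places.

⟨σ_z⟩ = |a|² - |b|² divided by |a|²+|b|², with a, b the |↑⟩, |↓⟩ amplitudes.
= (1 - 9)/10 = -8/10.
⟨S_z⟩ = (ħ/2)·⟨σ_z⟩.

-0.800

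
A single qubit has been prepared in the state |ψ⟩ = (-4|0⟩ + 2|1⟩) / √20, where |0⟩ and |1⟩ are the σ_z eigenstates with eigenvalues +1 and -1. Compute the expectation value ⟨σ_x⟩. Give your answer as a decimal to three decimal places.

-0.800

⟨σ_x⟩ = 2 Re(a* b)/(|a|²+|b|²) with a = -4, b = 2.
a* b = -8, so ⟨σ_x⟩ = -16/20.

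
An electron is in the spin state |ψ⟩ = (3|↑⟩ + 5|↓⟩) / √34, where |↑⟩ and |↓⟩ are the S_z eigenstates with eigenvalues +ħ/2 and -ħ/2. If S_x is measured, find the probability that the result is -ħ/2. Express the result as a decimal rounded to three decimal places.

0.059

|-x⟩ = (|↑⟩ - |↓⟩)/√2, so ⟨-x|ψ⟩ = (-2) / (√2·√34).
P = |-2|² / 68 = 4/68.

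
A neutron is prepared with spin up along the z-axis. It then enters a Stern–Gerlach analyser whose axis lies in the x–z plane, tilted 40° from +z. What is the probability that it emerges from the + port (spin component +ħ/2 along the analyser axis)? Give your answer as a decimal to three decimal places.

For spin-½, the probability of finding spin-up along an axis at angle θ to the initial spin direction is cos²(θ/2); spin-down is sin²(θ/2).
θ = 40°, so P = cos²(20°) ≈ 0.883.

0.883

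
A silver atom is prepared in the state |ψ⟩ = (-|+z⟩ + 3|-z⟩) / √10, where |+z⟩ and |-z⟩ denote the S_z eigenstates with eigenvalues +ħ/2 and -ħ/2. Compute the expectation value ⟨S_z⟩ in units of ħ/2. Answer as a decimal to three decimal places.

⟨σ_z⟩ = |a|² - |b|² divided by |a|²+|b|², with a, b the |+z⟩, |-z⟩ amplitudes.
= (1 - 9)/10 = -8/10.
⟨S_z⟩ = (ħ/2)·⟨σ_z⟩.

-0.800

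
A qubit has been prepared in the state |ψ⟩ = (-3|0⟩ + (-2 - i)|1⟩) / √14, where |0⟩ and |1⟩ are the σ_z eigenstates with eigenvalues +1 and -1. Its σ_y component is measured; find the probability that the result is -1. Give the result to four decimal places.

0.2857

|-y⟩ = (|0⟩ - i|1⟩)/√2, so ⟨-y|ψ⟩ = (-2 - 2i) / (√2·√14).
P = |-2 - 2i|² / 28 = 8/28.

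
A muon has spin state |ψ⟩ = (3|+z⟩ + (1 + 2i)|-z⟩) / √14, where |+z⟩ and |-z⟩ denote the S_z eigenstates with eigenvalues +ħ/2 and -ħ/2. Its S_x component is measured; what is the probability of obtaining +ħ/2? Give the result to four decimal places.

|+x⟩ = (|+z⟩ + |-z⟩)/√2, so ⟨+x|ψ⟩ = (4 + 2i) / (√2·√14).
P = |4 + 2i|² / 28 = 20/28.

0.7143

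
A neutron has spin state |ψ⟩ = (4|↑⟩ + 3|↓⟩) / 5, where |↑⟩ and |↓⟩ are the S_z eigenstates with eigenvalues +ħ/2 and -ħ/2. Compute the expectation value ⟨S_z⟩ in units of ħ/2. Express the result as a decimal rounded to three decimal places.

0.280

⟨σ_z⟩ = |a|² - |b|² divided by |a|²+|b|², with a, b the |↑⟩, |↓⟩ amplitudes.
= (16 - 9)/25 = 7/25.
⟨S_z⟩ = (ħ/2)·⟨σ_z⟩.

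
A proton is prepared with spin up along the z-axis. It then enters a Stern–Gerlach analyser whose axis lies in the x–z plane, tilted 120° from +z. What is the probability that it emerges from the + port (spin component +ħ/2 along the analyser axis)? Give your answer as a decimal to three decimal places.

For spin-½, the probability of finding spin-up along an axis at angle θ to the initial spin direction is cos²(θ/2); spin-down is sin²(θ/2).
θ = 120°, so P = cos²(60°) ≈ 0.250.

0.250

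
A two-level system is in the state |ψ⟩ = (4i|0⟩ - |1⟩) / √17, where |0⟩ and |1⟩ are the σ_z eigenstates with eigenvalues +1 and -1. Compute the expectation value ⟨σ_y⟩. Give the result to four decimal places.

0.4706

⟨σ_y⟩ = 2 Im(a* b)/(|a|²+|b|²) with a = 4i, b = -1.
a* b = 4i, so ⟨σ_y⟩ = 8/17.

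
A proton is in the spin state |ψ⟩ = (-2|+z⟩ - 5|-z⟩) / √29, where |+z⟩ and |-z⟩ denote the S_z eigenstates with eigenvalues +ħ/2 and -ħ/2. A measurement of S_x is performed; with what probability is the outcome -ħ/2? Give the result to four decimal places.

0.1552

|-x⟩ = (|+z⟩ - |-z⟩)/√2, so ⟨-x|ψ⟩ = (3) / (√2·√29).
P = |3|² / 58 = 9/58.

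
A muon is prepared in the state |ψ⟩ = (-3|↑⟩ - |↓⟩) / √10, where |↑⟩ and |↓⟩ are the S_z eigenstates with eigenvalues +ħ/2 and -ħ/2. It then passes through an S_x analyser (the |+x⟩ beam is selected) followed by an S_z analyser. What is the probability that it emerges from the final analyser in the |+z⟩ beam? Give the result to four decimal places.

First analyser (S_x): P(|+x⟩) = |⟨+x|ψ⟩|² = 16/20.
After stage 1 the state is |+x⟩; P(|+z⟩) = |⟨+z|+x⟩|² = 1/2.
Joint probability = 16/20 × 1/2 = 0.4000.

0.4000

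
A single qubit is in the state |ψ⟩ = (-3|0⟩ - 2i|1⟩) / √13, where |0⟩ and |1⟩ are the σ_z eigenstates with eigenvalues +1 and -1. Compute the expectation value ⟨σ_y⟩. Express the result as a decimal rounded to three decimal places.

0.923

⟨σ_y⟩ = 2 Im(a* b)/(|a|²+|b|²) with a = -3, b = -2i.
a* b = 6i, so ⟨σ_y⟩ = 12/13.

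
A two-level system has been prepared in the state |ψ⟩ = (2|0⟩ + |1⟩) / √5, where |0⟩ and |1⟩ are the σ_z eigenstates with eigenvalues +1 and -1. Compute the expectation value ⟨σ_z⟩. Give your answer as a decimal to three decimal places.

0.600

⟨σ_z⟩ = |a|² - |b|² divided by |a|²+|b|², with a, b the |0⟩, |1⟩ amplitudes.
= (4 - 1)/5 = 3/5.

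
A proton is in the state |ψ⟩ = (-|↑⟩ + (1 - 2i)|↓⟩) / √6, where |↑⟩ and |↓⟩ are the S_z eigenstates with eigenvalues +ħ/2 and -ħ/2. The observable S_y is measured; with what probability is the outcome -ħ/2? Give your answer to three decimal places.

|-y⟩ = (|↑⟩ - i|↓⟩)/√2, so ⟨-y|ψ⟩ = (1 + i) / (√2·√6).
P = |1 + i|² / 12 = 2/12.

0.167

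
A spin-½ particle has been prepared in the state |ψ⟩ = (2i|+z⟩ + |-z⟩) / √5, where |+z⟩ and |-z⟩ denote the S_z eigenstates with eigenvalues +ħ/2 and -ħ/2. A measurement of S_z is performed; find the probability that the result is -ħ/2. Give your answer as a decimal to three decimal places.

The -ħ/2 outcome corresponds to |-z⟩. Its amplitude in |ψ⟩ is 1/√5.
P = |1|² / 5 = 1/5.

0.200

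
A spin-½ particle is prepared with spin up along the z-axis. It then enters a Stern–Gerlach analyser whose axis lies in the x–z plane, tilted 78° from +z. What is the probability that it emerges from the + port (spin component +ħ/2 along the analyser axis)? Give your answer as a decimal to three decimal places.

0.604

For spin-½, the probability of finding spin-up along an axis at angle θ to the initial spin direction is cos²(θ/2); spin-down is sin²(θ/2).
θ = 78°, so P = cos²(39°) ≈ 0.604.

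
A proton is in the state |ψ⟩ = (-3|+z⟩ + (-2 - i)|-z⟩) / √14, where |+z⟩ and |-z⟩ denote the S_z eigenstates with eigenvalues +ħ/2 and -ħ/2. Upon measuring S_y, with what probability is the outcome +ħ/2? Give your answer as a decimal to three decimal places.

0.714

|+y⟩ = (|+z⟩ + i|-z⟩)/√2, so ⟨+y|ψ⟩ = (-4 + 2i) / (√2·√14).
P = |-4 + 2i|² / 28 = 20/28.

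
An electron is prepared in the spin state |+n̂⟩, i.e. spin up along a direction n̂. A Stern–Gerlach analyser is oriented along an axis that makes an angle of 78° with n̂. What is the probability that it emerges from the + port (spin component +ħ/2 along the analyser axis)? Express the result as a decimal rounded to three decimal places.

For spin-½, the probability of finding spin-up along an axis at angle θ to the initial spin direction is cos²(θ/2); spin-down is sin²(θ/2).
θ = 78°, so P = cos²(39°) ≈ 0.604.

0.604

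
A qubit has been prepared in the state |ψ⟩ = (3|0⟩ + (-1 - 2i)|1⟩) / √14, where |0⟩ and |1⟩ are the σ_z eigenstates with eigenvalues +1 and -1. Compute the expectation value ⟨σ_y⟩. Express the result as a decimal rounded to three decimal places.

-0.857

⟨σ_y⟩ = 2 Im(a* b)/(|a|²+|b|²) with a = 3, b = (-1 - 2i).
a* b = (-3 - 6i), so ⟨σ_y⟩ = -12/14.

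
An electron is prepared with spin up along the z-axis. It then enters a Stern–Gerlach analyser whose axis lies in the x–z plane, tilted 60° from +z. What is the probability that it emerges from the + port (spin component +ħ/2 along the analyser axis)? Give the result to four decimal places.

For spin-½, the probability of finding spin-up along an axis at angle θ to the initial spin direction is cos²(θ/2); spin-down is sin²(θ/2).
θ = 60°, so P = cos²(30°) ≈ 0.7500.

0.7500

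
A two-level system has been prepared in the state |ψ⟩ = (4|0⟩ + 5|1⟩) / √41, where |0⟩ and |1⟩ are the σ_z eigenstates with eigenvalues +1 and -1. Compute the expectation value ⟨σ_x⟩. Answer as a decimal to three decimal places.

0.976

⟨σ_x⟩ = 2 Re(a* b)/(|a|²+|b|²) with a = 4, b = 5.
a* b = 20, so ⟨σ_x⟩ = 40/41.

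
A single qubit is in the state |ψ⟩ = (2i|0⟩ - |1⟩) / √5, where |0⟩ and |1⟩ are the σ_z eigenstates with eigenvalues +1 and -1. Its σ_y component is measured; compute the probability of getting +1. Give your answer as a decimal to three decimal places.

0.900

|+y⟩ = (|0⟩ + i|1⟩)/√2, so ⟨+y|ψ⟩ = (3i) / (√2·√5).
P = |3i|² / 10 = 9/10.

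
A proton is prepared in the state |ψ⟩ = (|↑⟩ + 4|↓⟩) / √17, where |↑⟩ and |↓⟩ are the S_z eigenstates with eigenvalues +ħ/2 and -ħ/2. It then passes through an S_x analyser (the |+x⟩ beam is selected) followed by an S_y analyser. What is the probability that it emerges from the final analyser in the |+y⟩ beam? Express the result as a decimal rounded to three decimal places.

First analyser (S_x): P(|+x⟩) = |⟨+x|ψ⟩|² = 25/34.
After stage 1 the state is |+x⟩; P(|+y⟩) = |⟨+y|+x⟩|² = 1/2.
Joint probability = 25/34 × 1/2 = 0.368.

0.368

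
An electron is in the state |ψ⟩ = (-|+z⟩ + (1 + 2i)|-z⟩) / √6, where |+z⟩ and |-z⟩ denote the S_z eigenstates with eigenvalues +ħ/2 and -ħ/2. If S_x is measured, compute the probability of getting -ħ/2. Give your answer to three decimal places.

|-x⟩ = (|+z⟩ - |-z⟩)/√2, so ⟨-x|ψ⟩ = (-2 - 2i) / (√2·√6).
P = |-2 - 2i|² / 12 = 8/12.

0.667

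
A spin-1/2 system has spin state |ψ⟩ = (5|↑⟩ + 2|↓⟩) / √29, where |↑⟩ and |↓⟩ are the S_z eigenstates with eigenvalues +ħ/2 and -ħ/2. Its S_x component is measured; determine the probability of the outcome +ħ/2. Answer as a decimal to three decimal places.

0.845

|+x⟩ = (|↑⟩ + |↓⟩)/√2, so ⟨+x|ψ⟩ = (7) / (√2·√29).
P = |7|² / 58 = 49/58.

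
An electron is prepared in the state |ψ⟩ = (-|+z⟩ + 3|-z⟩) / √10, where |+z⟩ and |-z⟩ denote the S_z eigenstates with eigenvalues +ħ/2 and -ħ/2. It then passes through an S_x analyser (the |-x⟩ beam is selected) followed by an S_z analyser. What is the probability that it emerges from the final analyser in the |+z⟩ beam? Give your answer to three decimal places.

0.400

First analyser (S_x): P(|-x⟩) = |⟨-x|ψ⟩|² = 16/20.
After stage 1 the state is |-x⟩; P(|+z⟩) = |⟨+z|-x⟩|² = 1/2.
Joint probability = 16/20 × 1/2 = 0.400.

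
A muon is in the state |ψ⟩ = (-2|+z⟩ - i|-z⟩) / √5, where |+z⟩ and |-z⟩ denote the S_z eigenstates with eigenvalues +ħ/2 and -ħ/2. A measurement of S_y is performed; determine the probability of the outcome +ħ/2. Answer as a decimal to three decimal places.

|+y⟩ = (|+z⟩ + i|-z⟩)/√2, so ⟨+y|ψ⟩ = (-3) / (√2·√5).
P = |-3|² / 10 = 9/10.

0.900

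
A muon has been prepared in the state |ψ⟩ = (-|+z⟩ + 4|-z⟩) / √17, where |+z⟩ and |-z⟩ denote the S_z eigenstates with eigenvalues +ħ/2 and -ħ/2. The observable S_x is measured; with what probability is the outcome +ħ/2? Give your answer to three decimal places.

|+x⟩ = (|+z⟩ + |-z⟩)/√2, so ⟨+x|ψ⟩ = (3) / (√2·√17).
P = |3|² / 34 = 9/34.

0.265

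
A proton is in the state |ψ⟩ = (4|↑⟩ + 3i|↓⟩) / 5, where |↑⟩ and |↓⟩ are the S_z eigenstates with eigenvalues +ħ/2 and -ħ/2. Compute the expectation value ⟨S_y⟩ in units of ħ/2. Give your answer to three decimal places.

⟨σ_y⟩ = 2 Im(a* b)/(|a|²+|b|²) with a = 4, b = 3i.
a* b = 12i, so ⟨σ_y⟩ = 24/25.
⟨S_y⟩ = (ħ/2)·⟨σ_y⟩.

0.960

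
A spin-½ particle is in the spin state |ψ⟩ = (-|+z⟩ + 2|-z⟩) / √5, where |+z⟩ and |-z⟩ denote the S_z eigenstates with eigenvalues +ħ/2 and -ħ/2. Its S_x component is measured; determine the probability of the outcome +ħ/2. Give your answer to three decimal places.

0.100

|+x⟩ = (|+z⟩ + |-z⟩)/√2, so ⟨+x|ψ⟩ = (1) / (√2·√5).
P = |1|² / 10 = 1/10.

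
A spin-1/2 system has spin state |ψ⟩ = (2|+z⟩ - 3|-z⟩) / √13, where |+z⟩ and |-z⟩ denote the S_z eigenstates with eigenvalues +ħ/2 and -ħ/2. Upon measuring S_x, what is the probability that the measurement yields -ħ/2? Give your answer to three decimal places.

|-x⟩ = (|+z⟩ - |-z⟩)/√2, so ⟨-x|ψ⟩ = (5) / (√2·√13).
P = |5|² / 26 = 25/26.

0.962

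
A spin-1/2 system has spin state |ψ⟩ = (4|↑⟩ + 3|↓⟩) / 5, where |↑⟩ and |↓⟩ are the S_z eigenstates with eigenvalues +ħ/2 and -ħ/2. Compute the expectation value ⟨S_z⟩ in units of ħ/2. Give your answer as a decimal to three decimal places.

⟨σ_z⟩ = |a|² - |b|² divided by |a|²+|b|², with a, b the |↑⟩, |↓⟩ amplitudes.
= (16 - 9)/25 = 7/25.
⟨S_z⟩ = (ħ/2)·⟨σ_z⟩.

0.280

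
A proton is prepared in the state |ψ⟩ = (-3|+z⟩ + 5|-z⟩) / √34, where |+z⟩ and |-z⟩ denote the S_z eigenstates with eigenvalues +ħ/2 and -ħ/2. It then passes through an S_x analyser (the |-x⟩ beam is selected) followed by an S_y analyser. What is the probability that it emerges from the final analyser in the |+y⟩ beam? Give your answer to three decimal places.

First analyser (S_x): P(|-x⟩) = |⟨-x|ψ⟩|² = 64/68.
After stage 1 the state is |-x⟩; P(|+y⟩) = |⟨+y|-x⟩|² = 1/2.
Joint probability = 64/68 × 1/2 = 0.471.

0.471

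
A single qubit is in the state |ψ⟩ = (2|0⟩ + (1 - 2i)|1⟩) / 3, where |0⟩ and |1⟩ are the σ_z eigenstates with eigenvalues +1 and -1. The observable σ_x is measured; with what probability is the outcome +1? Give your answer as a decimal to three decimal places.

0.722

|+x⟩ = (|0⟩ + |1⟩)/√2, so ⟨+x|ψ⟩ = (3 - 2i) / (√2·3).
P = |3 - 2i|² / 18 = 13/18.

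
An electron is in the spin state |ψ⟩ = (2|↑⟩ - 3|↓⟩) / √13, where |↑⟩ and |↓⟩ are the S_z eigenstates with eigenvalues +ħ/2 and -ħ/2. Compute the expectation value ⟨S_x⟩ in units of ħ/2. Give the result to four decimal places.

-0.9231

⟨σ_x⟩ = 2 Re(a* b)/(|a|²+|b|²) with a = 2, b = -3.
a* b = -6, so ⟨σ_x⟩ = -12/13.
⟨S_x⟩ = (ħ/2)·⟨σ_x⟩.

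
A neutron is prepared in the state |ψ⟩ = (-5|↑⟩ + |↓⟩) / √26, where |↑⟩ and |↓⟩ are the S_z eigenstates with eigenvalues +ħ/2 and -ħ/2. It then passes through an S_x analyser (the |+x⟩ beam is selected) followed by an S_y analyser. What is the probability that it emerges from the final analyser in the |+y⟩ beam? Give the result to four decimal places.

0.1538

First analyser (S_x): P(|+x⟩) = |⟨+x|ψ⟩|² = 16/52.
After stage 1 the state is |+x⟩; P(|+y⟩) = |⟨+y|+x⟩|² = 1/2.
Joint probability = 16/52 × 1/2 = 0.1538.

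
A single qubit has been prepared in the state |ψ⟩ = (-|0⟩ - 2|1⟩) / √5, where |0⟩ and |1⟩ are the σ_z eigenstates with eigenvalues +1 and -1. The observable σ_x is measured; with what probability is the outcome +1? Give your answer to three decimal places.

|+x⟩ = (|0⟩ + |1⟩)/√2, so ⟨+x|ψ⟩ = (-3) / (√2·√5).
P = |-3|² / 10 = 9/10.

0.900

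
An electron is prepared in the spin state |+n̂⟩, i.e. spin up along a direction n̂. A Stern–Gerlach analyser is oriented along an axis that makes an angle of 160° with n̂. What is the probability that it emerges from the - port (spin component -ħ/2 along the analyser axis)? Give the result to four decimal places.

0.9698

For spin-½, the probability of finding spin-up along an axis at angle θ to the initial spin direction is cos²(θ/2); spin-down is sin²(θ/2).
θ = 160°, so P = sin²(80°) ≈ 0.9698.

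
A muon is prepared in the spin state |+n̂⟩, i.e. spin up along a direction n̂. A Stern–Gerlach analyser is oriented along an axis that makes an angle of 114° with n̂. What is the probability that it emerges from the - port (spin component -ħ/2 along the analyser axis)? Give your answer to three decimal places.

For spin-½, the probability of finding spin-up along an axis at angle θ to the initial spin direction is cos²(θ/2); spin-down is sin²(θ/2).
θ = 114°, so P = sin²(57°) ≈ 0.703.

0.703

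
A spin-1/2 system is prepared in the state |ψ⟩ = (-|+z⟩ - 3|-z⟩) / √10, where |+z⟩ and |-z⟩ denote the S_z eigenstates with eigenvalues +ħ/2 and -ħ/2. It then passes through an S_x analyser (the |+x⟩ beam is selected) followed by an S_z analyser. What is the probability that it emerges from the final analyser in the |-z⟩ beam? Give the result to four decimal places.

0.4000

First analyser (S_x): P(|+x⟩) = |⟨+x|ψ⟩|² = 16/20.
After stage 1 the state is |+x⟩; P(|-z⟩) = |⟨-z|+x⟩|² = 1/2.
Joint probability = 16/20 × 1/2 = 0.4000.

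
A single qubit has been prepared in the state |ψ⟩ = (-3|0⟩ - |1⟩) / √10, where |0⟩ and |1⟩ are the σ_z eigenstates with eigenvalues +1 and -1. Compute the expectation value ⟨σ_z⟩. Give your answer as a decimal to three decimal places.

0.800

⟨σ_z⟩ = |a|² - |b|² divided by |a|²+|b|², with a, b the |0⟩, |1⟩ amplitudes.
= (9 - 1)/10 = 8/10.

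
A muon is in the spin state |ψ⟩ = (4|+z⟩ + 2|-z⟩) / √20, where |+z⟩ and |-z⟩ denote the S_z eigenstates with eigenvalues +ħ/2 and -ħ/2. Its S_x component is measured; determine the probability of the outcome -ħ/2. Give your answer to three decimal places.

0.100

|-x⟩ = (|+z⟩ - |-z⟩)/√2, so ⟨-x|ψ⟩ = (2) / (√2·√20).
P = |2|² / 40 = 4/40.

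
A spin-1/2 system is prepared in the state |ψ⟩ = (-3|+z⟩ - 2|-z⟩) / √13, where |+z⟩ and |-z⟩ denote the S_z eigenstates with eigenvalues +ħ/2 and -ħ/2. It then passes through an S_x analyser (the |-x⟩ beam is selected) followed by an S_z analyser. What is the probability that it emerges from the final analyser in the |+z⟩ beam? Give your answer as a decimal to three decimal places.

First analyser (S_x): P(|-x⟩) = |⟨-x|ψ⟩|² = 1/26.
After stage 1 the state is |-x⟩; P(|+z⟩) = |⟨+z|-x⟩|² = 1/2.
Joint probability = 1/26 × 1/2 = 0.019.

0.019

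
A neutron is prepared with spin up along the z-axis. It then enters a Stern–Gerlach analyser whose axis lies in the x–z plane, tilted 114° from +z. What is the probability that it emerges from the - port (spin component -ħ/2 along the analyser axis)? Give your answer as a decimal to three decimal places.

0.703

For spin-½, the probability of finding spin-up along an axis at angle θ to the initial spin direction is cos²(θ/2); spin-down is sin²(θ/2).
θ = 114°, so P = sin²(57°) ≈ 0.703.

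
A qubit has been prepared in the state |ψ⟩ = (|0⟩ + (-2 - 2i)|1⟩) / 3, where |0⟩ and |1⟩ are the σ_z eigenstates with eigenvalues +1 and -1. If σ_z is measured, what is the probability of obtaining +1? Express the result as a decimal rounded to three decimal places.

The +1 outcome corresponds to |0⟩. Its amplitude in |ψ⟩ is 1/3.
P = |1|² / 9 = 1/9.

0.111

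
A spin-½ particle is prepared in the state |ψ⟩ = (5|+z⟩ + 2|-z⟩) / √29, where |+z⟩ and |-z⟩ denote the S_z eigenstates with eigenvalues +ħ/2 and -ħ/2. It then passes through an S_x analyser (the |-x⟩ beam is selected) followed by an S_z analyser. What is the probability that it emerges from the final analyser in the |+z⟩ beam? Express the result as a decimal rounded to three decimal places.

0.078

First analyser (S_x): P(|-x⟩) = |⟨-x|ψ⟩|² = 9/58.
After stage 1 the state is |-x⟩; P(|+z⟩) = |⟨+z|-x⟩|² = 1/2.
Joint probability = 9/58 × 1/2 = 0.078.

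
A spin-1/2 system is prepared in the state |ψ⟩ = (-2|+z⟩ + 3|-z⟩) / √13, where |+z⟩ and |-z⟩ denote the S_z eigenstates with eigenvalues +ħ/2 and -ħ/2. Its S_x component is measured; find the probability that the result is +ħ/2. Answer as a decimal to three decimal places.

|+x⟩ = (|+z⟩ + |-z⟩)/√2, so ⟨+x|ψ⟩ = (1) / (√2·√13).
P = |1|² / 26 = 1/26.

0.038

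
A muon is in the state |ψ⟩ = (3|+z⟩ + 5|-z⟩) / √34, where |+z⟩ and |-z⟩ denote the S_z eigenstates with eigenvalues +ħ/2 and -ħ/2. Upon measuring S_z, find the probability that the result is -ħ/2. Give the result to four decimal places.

The -ħ/2 outcome corresponds to |-z⟩. Its amplitude in |ψ⟩ is 5/√34.
P = |5|² / 34 = 25/34.

0.7353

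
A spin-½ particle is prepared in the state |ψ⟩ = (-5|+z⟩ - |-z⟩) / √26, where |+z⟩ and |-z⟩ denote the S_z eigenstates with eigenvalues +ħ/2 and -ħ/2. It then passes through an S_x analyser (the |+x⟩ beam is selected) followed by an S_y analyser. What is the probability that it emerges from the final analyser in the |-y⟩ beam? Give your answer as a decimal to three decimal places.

First analyser (S_x): P(|+x⟩) = |⟨+x|ψ⟩|² = 36/52.
After stage 1 the state is |+x⟩; P(|-y⟩) = |⟨-y|+x⟩|² = 1/2.
Joint probability = 36/52 × 1/2 = 0.346.

0.346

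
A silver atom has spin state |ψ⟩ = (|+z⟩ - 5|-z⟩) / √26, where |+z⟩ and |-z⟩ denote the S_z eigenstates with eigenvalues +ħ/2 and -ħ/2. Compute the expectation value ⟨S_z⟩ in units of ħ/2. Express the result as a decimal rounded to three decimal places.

-0.923

⟨σ_z⟩ = |a|² - |b|² divided by |a|²+|b|², with a, b the |+z⟩, |-z⟩ amplitudes.
= (1 - 25)/26 = -24/26.
⟨S_z⟩ = (ħ/2)·⟨σ_z⟩.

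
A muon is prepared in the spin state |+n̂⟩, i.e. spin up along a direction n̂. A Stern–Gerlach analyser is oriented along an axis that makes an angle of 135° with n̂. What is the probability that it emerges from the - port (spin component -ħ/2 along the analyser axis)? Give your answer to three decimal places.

For spin-½, the probability of finding spin-up along an axis at angle θ to the initial spin direction is cos²(θ/2); spin-down is sin²(θ/2).
θ = 135°, so P = sin²(67.5°) ≈ 0.854.

0.854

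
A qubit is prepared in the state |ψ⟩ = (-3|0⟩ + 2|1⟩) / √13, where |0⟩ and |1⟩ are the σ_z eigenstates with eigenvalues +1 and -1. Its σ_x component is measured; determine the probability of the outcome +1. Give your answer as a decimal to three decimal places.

0.038

|+x⟩ = (|0⟩ + |1⟩)/√2, so ⟨+x|ψ⟩ = (-1) / (√2·√13).
P = |-1|² / 26 = 1/26.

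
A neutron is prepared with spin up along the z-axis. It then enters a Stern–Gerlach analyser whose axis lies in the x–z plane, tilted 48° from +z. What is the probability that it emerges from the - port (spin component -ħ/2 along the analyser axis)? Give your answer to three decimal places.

For spin-½, the probability of finding spin-up along an axis at angle θ to the initial spin direction is cos²(θ/2); spin-down is sin²(θ/2).
θ = 48°, so P = sin²(24°) ≈ 0.165.

0.165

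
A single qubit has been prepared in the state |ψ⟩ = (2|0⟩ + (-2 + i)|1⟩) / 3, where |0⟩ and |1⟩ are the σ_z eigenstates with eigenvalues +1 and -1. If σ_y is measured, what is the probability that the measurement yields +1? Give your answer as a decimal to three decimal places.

|+y⟩ = (|0⟩ + i|1⟩)/√2, so ⟨+y|ψ⟩ = (3 + 2i) / (√2·3).
P = |3 + 2i|² / 18 = 13/18.

0.722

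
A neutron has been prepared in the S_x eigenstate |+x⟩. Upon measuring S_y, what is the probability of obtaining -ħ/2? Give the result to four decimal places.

In the S_z basis, |+x⟩ = (|↑⟩ + |↓⟩)/√2 and |-y⟩ = (|↑⟩ - i|↓⟩)/√2.
|⟨-y|+x⟩|² = 1/2.

0.5000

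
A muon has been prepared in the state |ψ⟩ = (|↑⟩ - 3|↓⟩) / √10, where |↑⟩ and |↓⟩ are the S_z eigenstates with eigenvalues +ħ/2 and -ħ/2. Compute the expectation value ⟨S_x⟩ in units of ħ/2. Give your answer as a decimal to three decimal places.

-0.600

⟨σ_x⟩ = 2 Re(a* b)/(|a|²+|b|²) with a = 1, b = -3.
a* b = -3, so ⟨σ_x⟩ = -6/10.
⟨S_x⟩ = (ħ/2)·⟨σ_x⟩.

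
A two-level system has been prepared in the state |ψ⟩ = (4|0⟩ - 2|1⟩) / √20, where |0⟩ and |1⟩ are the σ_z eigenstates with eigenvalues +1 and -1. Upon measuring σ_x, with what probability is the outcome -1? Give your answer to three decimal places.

|-x⟩ = (|0⟩ - |1⟩)/√2, so ⟨-x|ψ⟩ = (6) / (√2·√20).
P = |6|² / 40 = 36/40.

0.900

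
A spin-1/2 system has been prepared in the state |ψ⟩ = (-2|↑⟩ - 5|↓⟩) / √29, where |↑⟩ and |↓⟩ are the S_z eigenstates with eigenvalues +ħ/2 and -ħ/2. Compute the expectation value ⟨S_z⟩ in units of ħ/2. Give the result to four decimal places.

⟨σ_z⟩ = |a|² - |b|² divided by |a|²+|b|², with a, b the |↑⟩, |↓⟩ amplitudes.
= (4 - 25)/29 = -21/29.
⟨S_z⟩ = (ħ/2)·⟨σ_z⟩.

-0.7241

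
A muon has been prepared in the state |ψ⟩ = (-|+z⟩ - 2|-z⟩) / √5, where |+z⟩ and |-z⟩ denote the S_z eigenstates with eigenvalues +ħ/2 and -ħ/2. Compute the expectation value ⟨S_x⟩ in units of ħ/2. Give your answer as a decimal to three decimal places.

0.800

⟨σ_x⟩ = 2 Re(a* b)/(|a|²+|b|²) with a = -1, b = -2.
a* b = 2, so ⟨σ_x⟩ = 4/5.
⟨S_x⟩ = (ħ/2)·⟨σ_x⟩.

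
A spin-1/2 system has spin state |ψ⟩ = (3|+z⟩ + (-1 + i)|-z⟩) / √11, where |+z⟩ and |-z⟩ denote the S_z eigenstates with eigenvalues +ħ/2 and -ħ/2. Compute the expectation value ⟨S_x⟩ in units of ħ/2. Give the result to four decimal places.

⟨σ_x⟩ = 2 Re(a* b)/(|a|²+|b|²) with a = 3, b = (-1 + i).
a* b = (-3 + 3i), so ⟨σ_x⟩ = -6/11.
⟨S_x⟩ = (ħ/2)·⟨σ_x⟩.

-0.5455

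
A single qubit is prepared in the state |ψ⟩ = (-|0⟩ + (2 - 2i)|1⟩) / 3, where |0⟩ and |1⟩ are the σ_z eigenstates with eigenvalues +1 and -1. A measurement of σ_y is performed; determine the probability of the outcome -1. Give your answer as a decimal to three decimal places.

0.278

|-y⟩ = (|0⟩ - i|1⟩)/√2, so ⟨-y|ψ⟩ = (1 + 2i) / (√2·3).
P = |1 + 2i|² / 18 = 5/18.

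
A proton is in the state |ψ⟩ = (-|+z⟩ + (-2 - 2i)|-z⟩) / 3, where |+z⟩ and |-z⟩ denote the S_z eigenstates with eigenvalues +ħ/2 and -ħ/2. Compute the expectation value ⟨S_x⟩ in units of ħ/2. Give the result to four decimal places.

⟨σ_x⟩ = 2 Re(a* b)/(|a|²+|b|²) with a = -1, b = (-2 - 2i).
a* b = (2 + 2i), so ⟨σ_x⟩ = 4/9.
⟨S_x⟩ = (ħ/2)·⟨σ_x⟩.

0.4444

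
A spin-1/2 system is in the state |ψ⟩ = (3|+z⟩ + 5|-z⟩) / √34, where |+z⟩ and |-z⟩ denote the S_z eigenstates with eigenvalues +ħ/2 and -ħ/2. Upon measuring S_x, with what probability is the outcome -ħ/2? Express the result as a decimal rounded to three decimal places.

|-x⟩ = (|+z⟩ - |-z⟩)/√2, so ⟨-x|ψ⟩ = (-2) / (√2·√34).
P = |-2|² / 68 = 4/68.

0.059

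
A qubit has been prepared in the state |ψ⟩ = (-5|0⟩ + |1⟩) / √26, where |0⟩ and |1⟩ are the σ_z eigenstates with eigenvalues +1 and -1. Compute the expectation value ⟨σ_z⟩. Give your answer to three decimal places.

⟨σ_z⟩ = |a|² - |b|² divided by |a|²+|b|², with a, b the |0⟩, |1⟩ amplitudes.
= (25 - 1)/26 = 24/26.

0.923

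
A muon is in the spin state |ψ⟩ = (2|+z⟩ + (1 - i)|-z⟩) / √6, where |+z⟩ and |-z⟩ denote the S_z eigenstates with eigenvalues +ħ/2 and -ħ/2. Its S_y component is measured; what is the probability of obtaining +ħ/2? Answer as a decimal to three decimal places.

0.167

|+y⟩ = (|+z⟩ + i|-z⟩)/√2, so ⟨+y|ψ⟩ = (1 - i) / (√2·√6).
P = |1 - i|² / 12 = 2/12.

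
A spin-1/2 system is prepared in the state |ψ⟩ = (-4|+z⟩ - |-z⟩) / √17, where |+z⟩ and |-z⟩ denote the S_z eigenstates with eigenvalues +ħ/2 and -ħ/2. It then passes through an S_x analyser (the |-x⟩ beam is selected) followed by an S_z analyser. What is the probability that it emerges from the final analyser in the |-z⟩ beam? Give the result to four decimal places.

First analyser (S_x): P(|-x⟩) = |⟨-x|ψ⟩|² = 9/34.
After stage 1 the state is |-x⟩; P(|-z⟩) = |⟨-z|-x⟩|² = 1/2.
Joint probability = 9/34 × 1/2 = 0.1324.

0.1324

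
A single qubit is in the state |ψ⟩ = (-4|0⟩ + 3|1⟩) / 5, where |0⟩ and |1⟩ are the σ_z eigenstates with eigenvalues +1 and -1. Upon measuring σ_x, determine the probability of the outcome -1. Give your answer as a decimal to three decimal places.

|-x⟩ = (|0⟩ - |1⟩)/√2, so ⟨-x|ψ⟩ = (-7) / (√2·5).
P = |-7|² / 50 = 49/50.

0.980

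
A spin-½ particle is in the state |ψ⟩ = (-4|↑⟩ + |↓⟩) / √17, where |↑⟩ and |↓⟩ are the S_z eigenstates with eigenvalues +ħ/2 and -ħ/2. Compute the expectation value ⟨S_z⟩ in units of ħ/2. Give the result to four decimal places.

0.8824

⟨σ_z⟩ = |a|² - |b|² divided by |a|²+|b|², with a, b the |↑⟩, |↓⟩ amplitudes.
= (16 - 1)/17 = 15/17.
⟨S_z⟩ = (ħ/2)·⟨σ_z⟩.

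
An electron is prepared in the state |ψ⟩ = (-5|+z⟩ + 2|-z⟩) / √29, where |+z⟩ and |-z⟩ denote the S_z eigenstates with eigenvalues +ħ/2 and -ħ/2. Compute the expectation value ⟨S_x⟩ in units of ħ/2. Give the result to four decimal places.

-0.6897

⟨σ_x⟩ = 2 Re(a* b)/(|a|²+|b|²) with a = -5, b = 2.
a* b = -10, so ⟨σ_x⟩ = -20/29.
⟨S_x⟩ = (ħ/2)·⟨σ_x⟩.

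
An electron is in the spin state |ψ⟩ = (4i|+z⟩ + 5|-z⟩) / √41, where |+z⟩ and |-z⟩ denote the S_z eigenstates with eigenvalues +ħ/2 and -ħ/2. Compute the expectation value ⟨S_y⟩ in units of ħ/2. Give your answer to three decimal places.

⟨σ_y⟩ = 2 Im(a* b)/(|a|²+|b|²) with a = 4i, b = 5.
a* b = -20i, so ⟨σ_y⟩ = -40/41.
⟨S_y⟩ = (ħ/2)·⟨σ_y⟩.

-0.976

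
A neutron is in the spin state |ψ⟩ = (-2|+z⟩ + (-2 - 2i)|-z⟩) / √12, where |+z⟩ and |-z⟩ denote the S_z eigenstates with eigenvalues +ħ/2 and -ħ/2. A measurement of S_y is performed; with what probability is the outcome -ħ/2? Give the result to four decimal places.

0.1667

|-y⟩ = (|+z⟩ - i|-z⟩)/√2, so ⟨-y|ψ⟩ = (-2i) / (√2·√12).
P = |-2i|² / 24 = 4/24.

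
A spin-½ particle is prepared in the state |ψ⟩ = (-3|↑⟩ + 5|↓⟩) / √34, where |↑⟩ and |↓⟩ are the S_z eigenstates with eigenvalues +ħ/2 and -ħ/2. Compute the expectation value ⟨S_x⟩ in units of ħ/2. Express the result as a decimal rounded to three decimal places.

-0.882

⟨σ_x⟩ = 2 Re(a* b)/(|a|²+|b|²) with a = -3, b = 5.
a* b = -15, so ⟨σ_x⟩ = -30/34.
⟨S_x⟩ = (ħ/2)·⟨σ_x⟩.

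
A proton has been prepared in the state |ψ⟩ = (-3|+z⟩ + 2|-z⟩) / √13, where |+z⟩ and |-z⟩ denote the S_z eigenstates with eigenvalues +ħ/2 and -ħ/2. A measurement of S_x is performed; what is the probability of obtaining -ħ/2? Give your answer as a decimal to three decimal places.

0.962

|-x⟩ = (|+z⟩ - |-z⟩)/√2, so ⟨-x|ψ⟩ = (-5) / (√2·√13).
P = |-5|² / 26 = 25/26.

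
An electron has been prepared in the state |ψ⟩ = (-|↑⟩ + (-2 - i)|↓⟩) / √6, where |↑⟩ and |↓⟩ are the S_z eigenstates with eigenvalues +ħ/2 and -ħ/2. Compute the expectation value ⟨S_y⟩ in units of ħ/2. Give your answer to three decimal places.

0.333

⟨σ_y⟩ = 2 Im(a* b)/(|a|²+|b|²) with a = -1, b = (-2 - i).
a* b = (2 + i), so ⟨σ_y⟩ = 2/6.
⟨S_y⟩ = (ħ/2)·⟨σ_y⟩.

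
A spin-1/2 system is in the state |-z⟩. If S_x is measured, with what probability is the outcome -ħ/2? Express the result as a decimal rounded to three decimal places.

In the S_z basis, |-z⟩ = |-z⟩ and |-x⟩ = (|+z⟩ - |-z⟩)/√2.
|⟨-x|-z⟩|² = 1/2.

0.500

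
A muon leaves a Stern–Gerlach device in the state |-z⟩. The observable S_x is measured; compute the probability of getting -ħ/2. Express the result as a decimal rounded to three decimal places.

In the S_z basis, |-z⟩ = |↓⟩ and |-x⟩ = (|↑⟩ - |↓⟩)/√2.
|⟨-x|-z⟩|² = 1/2.

0.500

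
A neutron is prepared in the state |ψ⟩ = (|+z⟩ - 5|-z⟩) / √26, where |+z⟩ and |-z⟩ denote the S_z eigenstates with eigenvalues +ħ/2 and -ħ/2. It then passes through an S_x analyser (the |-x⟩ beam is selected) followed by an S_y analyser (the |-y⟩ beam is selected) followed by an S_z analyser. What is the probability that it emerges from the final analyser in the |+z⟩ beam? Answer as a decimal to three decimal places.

0.173

First analyser (S_x): P(|-x⟩) = |⟨-x|ψ⟩|² = 36/52.
After stage 1 the state is |-x⟩; P(|-y⟩) = |⟨-y|-x⟩|² = 1/2.
After stage 2 the state is |-y⟩; P(|+z⟩) = |⟨+z|-y⟩|² = 1/2.
Joint probability = 36/52 × 1/2 × 1/2 = 0.173.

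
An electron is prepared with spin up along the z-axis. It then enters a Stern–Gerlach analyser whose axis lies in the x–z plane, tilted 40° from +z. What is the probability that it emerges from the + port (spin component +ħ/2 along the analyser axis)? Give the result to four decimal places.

0.8830

For spin-½, the probability of finding spin-up along an axis at angle θ to the initial spin direction is cos²(θ/2); spin-down is sin²(θ/2).
θ = 40°, so P = cos²(20°) ≈ 0.8830.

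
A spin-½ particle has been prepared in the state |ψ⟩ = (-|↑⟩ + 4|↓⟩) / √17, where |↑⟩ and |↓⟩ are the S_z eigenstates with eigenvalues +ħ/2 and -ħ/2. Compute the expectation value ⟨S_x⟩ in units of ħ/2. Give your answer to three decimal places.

-0.471

⟨σ_x⟩ = 2 Re(a* b)/(|a|²+|b|²) with a = -1, b = 4.
a* b = -4, so ⟨σ_x⟩ = -8/17.
⟨S_x⟩ = (ħ/2)·⟨σ_x⟩.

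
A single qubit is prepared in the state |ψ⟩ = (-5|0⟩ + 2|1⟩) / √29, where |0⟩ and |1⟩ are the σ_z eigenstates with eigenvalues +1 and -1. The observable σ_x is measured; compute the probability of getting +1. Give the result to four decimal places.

0.1552

|+x⟩ = (|0⟩ + |1⟩)/√2, so ⟨+x|ψ⟩ = (-3) / (√2·√29).
P = |-3|² / 58 = 9/58.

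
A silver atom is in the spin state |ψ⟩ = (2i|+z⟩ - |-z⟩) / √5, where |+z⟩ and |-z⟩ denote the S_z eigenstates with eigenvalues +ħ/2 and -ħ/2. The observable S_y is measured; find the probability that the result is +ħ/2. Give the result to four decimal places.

|+y⟩ = (|+z⟩ + i|-z⟩)/√2, so ⟨+y|ψ⟩ = (3i) / (√2·√5).
P = |3i|² / 10 = 9/10.

0.9000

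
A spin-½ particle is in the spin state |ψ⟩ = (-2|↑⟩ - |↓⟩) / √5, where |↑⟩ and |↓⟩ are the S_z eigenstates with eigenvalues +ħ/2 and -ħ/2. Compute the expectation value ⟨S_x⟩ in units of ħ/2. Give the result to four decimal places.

0.8000

⟨σ_x⟩ = 2 Re(a* b)/(|a|²+|b|²) with a = -2, b = -1.
a* b = 2, so ⟨σ_x⟩ = 4/5.
⟨S_x⟩ = (ħ/2)·⟨σ_x⟩.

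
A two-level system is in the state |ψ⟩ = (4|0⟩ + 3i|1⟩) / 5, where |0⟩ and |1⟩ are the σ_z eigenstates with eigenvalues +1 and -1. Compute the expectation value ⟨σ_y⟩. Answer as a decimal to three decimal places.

⟨σ_y⟩ = 2 Im(a* b)/(|a|²+|b|²) with a = 4, b = 3i.
a* b = 12i, so ⟨σ_y⟩ = 24/25.

0.960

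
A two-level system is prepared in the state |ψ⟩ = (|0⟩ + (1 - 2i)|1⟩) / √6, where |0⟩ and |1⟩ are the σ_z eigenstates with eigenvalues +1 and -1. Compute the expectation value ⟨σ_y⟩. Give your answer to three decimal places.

⟨σ_y⟩ = 2 Im(a* b)/(|a|²+|b|²) with a = 1, b = (1 - 2i).
a* b = (1 - 2i), so ⟨σ_y⟩ = -4/6.

-0.667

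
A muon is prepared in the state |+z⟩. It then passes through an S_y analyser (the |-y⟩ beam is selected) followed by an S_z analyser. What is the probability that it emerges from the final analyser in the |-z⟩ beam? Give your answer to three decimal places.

0.250

First analyser (S_y): from |+z⟩, P(|-y⟩) = 1/2.
After stage 1 the state is |-y⟩; P(|-z⟩) = |⟨-z|-y⟩|² = 1/2.
Joint probability = 1/2 × 1/2 = 0.250.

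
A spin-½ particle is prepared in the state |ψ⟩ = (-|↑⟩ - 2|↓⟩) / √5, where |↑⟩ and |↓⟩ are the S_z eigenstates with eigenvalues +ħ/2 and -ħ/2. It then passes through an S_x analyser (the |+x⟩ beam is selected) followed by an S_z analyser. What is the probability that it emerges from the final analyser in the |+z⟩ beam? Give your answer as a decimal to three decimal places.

0.450

First analyser (S_x): P(|+x⟩) = |⟨+x|ψ⟩|² = 9/10.
After stage 1 the state is |+x⟩; P(|+z⟩) = |⟨+z|+x⟩|² = 1/2.
Joint probability = 9/10 × 1/2 = 0.450.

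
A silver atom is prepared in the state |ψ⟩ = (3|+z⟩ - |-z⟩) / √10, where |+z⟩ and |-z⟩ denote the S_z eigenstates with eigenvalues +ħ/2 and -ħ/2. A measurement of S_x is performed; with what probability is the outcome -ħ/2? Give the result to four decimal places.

|-x⟩ = (|+z⟩ - |-z⟩)/√2, so ⟨-x|ψ⟩ = (4) / (√2·√10).
P = |4|² / 20 = 16/20.

0.8000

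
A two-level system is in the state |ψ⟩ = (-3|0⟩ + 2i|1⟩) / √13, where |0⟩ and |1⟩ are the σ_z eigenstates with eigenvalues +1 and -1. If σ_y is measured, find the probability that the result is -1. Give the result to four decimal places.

0.9615

|-y⟩ = (|0⟩ - i|1⟩)/√2, so ⟨-y|ψ⟩ = (-5) / (√2·√13).
P = |-5|² / 26 = 25/26.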